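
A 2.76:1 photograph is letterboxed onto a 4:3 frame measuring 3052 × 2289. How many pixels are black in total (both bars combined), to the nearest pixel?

Since 2.760 > 1.333, the photograph is width-limited.
Content height = 3052 / 2.760 ≈ 1105.7971 px.
Leftover height: 2289 − 1105.7971 = 1183.2029 px.
Across the 3052-px span: 1183.2029 × 3052 ≈ 3611135 px.

3611135 pixels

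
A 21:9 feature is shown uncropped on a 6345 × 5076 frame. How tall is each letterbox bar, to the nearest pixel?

1178 px

21:9 is wider than 5:4, so it spans the full width.
That makes the image 2719.29 px tall (6345 × 9/21).
Leftover height: 5076 − 2719.29 = 2356.71 px → 1178.36 each side.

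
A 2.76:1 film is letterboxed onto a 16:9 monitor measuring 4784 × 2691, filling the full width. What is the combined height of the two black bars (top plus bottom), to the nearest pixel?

958 px

That makes the image 1733.33 px tall (4784 / 2.760).
2691 − 1733.33 = 957.67 px of bars.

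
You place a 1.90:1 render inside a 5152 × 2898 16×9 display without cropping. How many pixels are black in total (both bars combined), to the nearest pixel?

960441 pixels

1.90:1 is wider than 16×9, so it spans the full width.
Content height = 5152 / 1.900 ≈ 2711.5789 px.
Black = 2898 − 2711.5789 = 186.4211 px.
Across the 5152-px span: 186.4211 × 5152 ≈ 960441 px.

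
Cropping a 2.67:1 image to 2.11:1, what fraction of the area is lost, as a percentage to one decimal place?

Going from 2.67:1 to 2.11:1 means cutting width while keeping height.
Area ratio = (2.110)/(2.670) = 79.03%; the remaining 20.97% is cropped out.

21.0%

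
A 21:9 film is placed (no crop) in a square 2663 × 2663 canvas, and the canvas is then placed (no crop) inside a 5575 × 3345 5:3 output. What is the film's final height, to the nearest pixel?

First fit — 21:9 into 2663×2663 spans the width: 2663.00 × 1141.29.
square in 5575×3345: fills the height, so the intermediate becomes 3345.00 × 3345.00 — a scale of ×1.2561.
So the film's height is 1141.29 × 1.2561 ≈ 1433.57.

1434 px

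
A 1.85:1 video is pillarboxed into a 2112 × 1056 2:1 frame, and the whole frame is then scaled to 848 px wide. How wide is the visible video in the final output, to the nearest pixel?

In the 2112×1056 frame the video fills the height: width = 1056 × 1.850 ≈ 1953.60 px.
Scaling 2112 → 848 is ×0.4015, so the width becomes 1953.60 × 0.4015 ≈ 784.40 px.

784 px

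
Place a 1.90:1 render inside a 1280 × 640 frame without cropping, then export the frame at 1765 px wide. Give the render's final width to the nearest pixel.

In the 1280×640 frame the render fills the height: width = 640 × 1.900 ≈ 1216.00 px.
Scaling 1280 → 1765 is ×1.3789, so the width becomes 1216.00 × 1.3789 ≈ 1676.75 px.

1677 px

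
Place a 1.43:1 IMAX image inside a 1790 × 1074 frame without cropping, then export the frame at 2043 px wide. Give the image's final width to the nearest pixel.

1753 px

In the 1790×1074 frame the image fills the height: width = 1074 × 1.430 ≈ 1535.82 px.
Resizing to 2043 px wide multiplies everything by 1.1413: 1535.82 → 1752.89 px.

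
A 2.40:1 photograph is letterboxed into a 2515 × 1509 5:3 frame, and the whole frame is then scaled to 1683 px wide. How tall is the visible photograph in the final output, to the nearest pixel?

In the 2515×1509 frame the photograph fills the width: height = 2515 / 2.400 ≈ 1047.92 px.
Scaling 2515 → 1683 is ×0.6692, so the height becomes 1047.92 × 0.6692 ≈ 701.25 px.

701 px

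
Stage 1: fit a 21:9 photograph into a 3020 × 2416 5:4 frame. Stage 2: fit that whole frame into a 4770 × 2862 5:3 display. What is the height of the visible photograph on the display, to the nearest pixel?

First fit — 21:9 into 3020×2416 spans the width: 3020.00 × 1294.29.
Second fit — the 5:4 canvas into 4770×2862 spans the height: 3577.50 × 2862.00 (×1.1846 from 3020×2416).
So the photograph's height is 1294.29 × 1.1846 ≈ 1533.21.

1533 px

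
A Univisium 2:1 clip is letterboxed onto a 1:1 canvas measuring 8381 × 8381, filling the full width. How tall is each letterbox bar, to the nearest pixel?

2095 px

Content height = 8381 × 1/2 ≈ 4190.50 px.
8381 − 4190.50 = 4190.50 px of bars (2095.25 each).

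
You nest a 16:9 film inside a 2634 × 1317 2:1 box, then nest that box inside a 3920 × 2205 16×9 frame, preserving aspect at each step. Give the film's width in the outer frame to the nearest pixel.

3484 px

16:9 in 2634×1317: fills the height, so the film is 2341.33 × 1317.00.
Second fit — the 2:1 canvas into 3920×2205 spans the width: 3920.00 × 1960.00 (×1.4882 from 2634×1317).
So the film's width is 2341.33 × 1.4882 ≈ 3484.44.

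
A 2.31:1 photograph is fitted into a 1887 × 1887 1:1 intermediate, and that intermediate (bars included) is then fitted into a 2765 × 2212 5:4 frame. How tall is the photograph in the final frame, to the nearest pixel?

958 px

2.31:1 in 1887×1887: fills the width, so the photograph is 1887.00 × 816.88.
1:1 in 2765×2212: fills the height, so the intermediate becomes 2212.00 × 2212.00 — a scale of ×1.1722.
So the photograph's height is 816.88 × 1.1722 ≈ 957.58.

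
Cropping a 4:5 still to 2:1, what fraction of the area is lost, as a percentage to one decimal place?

Going from 4:5 to 2:1 means cutting height while keeping width.
Area ratio = (0.800)/(2.000) = 40.00%; the remaining 60.00% is cropped out.

60.0%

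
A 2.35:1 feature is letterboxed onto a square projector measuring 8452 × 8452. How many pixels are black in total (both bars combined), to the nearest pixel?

2.35:1 is wider than square, so it spans the full width.
Content height = 8452 / 2.350 ≈ 3596.5957 px.
8452 − 3596.5957 = 4855.4043 px of bars.
Bar area = 4855.4043 × 8452 ≈ 41037877 px.

41037877 pixels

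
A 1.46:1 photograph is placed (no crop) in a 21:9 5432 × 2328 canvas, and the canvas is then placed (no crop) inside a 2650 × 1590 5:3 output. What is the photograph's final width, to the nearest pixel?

1658 px

First fit — 1.46:1 into 5432×2328 spans the height: 3398.88 × 2328.00.
Second fit — the 21:9 canvas into 2650×1590 spans the width: 2650.00 × 1135.71 (×0.4878 from 5432×2328).
The photograph scales with it: width 3398.88 × 0.4878 ≈ 1658.14.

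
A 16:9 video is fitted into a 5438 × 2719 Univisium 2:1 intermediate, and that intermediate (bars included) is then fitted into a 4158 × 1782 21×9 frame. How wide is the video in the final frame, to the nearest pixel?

3168 px

First fit — 16:9 into 5438×2719 spans the height: 4833.78 × 2719.00.
Second fit — the Univisium 2:1 canvas into 4158×1782 spans the height: 3564.00 × 1782.00 (×0.6554 from 5438×2719).
So the video's width is 4833.78 × 0.6554 ≈ 3168.00.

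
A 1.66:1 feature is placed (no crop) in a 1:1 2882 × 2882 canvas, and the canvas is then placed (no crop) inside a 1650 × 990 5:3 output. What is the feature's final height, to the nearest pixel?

Inside the 2882×2882 canvas the feature is width-limited at 2882.00 × 1736.14.
The 1:1 canvas is height-limited in 1650×990, giving 990.00 × 990.00; scale factor 0.3435.
Applying the same ×0.3435: 1736.14 → 596.39.

596 px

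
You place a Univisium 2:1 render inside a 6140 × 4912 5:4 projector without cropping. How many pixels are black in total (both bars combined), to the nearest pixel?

Since 2.000 > 1.250, the render is width-limited.
Content height = 6140 × 1/2 ≈ 3070.0000 px.
Black = 4912 − 3070.0000 = 1842.0000 px.
Across the 6140-px span: 1842.0000 × 6140 ≈ 11309880 px.

11309880 pixels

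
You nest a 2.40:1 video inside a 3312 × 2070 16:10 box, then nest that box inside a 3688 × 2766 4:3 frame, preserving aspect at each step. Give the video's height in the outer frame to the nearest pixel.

1537 px

2.40:1 in 3312×2070: fills the width, so the video is 3312.00 × 1380.00.
16:10 in 3688×2766: fills the width, so the intermediate becomes 3688.00 × 2305.00 — a scale of ×1.1135.
Applying the same ×1.1135: 1380.00 → 1536.67.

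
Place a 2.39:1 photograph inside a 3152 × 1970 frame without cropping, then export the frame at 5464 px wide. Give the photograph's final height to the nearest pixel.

2286 px

Fitted into 3152×1970, the photograph spans the width; its height is 3152 / 2.390 ≈ 1318.83 px.
Resizing to 5464 px wide multiplies everything by 1.7335: 1318.83 → 2286.19 px.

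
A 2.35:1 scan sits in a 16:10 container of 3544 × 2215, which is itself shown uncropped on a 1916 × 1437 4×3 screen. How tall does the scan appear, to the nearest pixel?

815 px

2.35:1 in 3544×2215: fills the width, so the scan is 3544.00 × 1508.09.
The 16:10 canvas is width-limited in 1916×1437, giving 1916.00 × 1197.50; scale factor 0.5406.
Applying the same ×0.5406: 1508.09 → 815.32.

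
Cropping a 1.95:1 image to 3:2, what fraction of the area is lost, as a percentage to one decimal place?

23.1%

The height stays; only width is cut (since 3:2 is narrower than 1.95:1).
(1.500)/(1.950) ≈ 0.769 of the area survives, leaving 23.08% discarded.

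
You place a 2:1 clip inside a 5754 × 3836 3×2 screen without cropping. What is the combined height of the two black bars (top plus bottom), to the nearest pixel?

959 px

Since 2.000 > 1.500, the clip is width-limited.
The clip is 5754 × 1/2 ≈ 2877.00 px tall.
Leftover height: 3836 − 2877.00 = 959.00 px.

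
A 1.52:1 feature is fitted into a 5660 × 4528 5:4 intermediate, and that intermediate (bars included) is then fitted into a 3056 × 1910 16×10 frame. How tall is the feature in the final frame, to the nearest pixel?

1571 px

Inside the 5660×4528 canvas the feature is width-limited at 5660.00 × 3723.68.
5:4 in 3056×1910: fills the height, so the intermediate becomes 2387.50 × 1910.00 — a scale of ×0.4218.
The feature scales with it: height 3723.68 × 0.4218 ≈ 1570.72.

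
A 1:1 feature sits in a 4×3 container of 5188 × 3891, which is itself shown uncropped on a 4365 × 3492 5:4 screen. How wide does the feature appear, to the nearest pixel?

3274 px

1:1 in 5188×3891: fills the height, so the feature is 3891.00 × 3891.00.
4×3 in 4365×3492: fills the width, so the intermediate becomes 4365.00 × 3273.75 — a scale of ×0.8414.
So the feature's width is 3891.00 × 0.8414 ≈ 3273.75.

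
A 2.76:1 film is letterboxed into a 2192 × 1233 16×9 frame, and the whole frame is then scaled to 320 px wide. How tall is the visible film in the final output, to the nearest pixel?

At 2192×1233 the film is width-limited, so height = 2192 / 2.760 ≈ 794.20 px.
Resizing to 320 px wide multiplies everything by 0.1460: 794.20 → 115.94 px.

116 px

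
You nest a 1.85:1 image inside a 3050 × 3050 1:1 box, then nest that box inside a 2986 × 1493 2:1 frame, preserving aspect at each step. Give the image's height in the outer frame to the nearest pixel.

1.85:1 in 3050×3050: fills the width, so the image is 3050.00 × 1648.65.
1:1 in 2986×1493: fills the height, so the intermediate becomes 1493.00 × 1493.00 — a scale of ×0.4895.
So the image's height is 1648.65 × 0.4895 ≈ 807.03.

807 px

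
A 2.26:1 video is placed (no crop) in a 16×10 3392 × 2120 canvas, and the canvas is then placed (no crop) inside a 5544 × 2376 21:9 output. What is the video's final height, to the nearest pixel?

2.26:1 in 3392×2120: fills the width, so the video is 3392.00 × 1500.88.
The 16×10 canvas is height-limited in 5544×2376, giving 3801.60 × 2376.00; scale factor 1.1208.
So the video's height is 1500.88 × 1.1208 ≈ 1682.12.

1682 px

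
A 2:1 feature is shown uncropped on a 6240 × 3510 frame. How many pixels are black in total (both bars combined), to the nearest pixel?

2:1 (2.000) > 16:9 (1.778), so the feature fills the width.
Content height = 6240 × 1/2 ≈ 3120.0000 px.
3510 − 3120.0000 = 390.0000 px of bars.
Across the 6240-px span: 390.0000 × 6240 ≈ 2433600 px.

2433600 pixels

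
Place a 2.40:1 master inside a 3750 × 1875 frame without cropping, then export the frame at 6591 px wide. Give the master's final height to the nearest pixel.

2746 px

At 3750×1875 the master is width-limited, so height = 3750 / 2.400 ≈ 1562.50 px.
Resizing to 6591 px wide multiplies everything by 1.7576: 1562.50 → 2746.25 px.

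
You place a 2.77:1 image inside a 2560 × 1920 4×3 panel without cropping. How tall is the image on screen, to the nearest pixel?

Since 2.770 > 1.333, the image is width-limited.
That makes the image 924.19 px tall (2560 / 2.770).

924 px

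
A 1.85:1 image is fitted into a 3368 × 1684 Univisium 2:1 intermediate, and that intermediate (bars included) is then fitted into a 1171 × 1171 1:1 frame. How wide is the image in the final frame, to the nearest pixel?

1.85:1 in 3368×1684: fills the height, so the image is 3115.40 × 1684.00.
The Univisium 2:1 canvas is width-limited in 1171×1171, giving 1171.00 × 585.50; scale factor 0.3477.
So the image's width is 3115.40 × 0.3477 ≈ 1083.17.

1083 px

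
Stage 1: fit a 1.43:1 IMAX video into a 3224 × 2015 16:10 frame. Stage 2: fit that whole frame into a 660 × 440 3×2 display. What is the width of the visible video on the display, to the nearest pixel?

Inside the 3224×2015 canvas the video is height-limited at 2881.45 × 2015.00.
Second fit — the 16:10 canvas into 660×440 spans the width: 660.00 × 412.50 (×0.2047 from 3224×2015).
The video scales with it: width 2881.45 × 0.2047 ≈ 589.88.

590 px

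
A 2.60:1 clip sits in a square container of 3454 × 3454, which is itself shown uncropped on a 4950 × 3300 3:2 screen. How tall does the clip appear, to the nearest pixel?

1269 px

Inside the 3454×3454 canvas the clip is width-limited at 3454.00 × 1328.46.
Second fit — the square canvas into 4950×3300 spans the height: 3300.00 × 3300.00 (×0.9554 from 3454×3454).
The clip scales with it: height 1328.46 × 0.9554 ≈ 1269.23.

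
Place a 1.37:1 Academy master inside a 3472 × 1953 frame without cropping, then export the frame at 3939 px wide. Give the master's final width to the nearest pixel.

3035 px

Fitted into 3472×1953, the master spans the height; its width is 1953 × 1.370 ≈ 2675.61 px.
The frame scales by 3939/3472 = 1.1345; 2675.61 × 1.1345 ≈ 3035.49 px.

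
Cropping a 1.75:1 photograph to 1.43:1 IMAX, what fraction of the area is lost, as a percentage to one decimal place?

The height stays; only width is cut (since 1.43:1 IMAX is narrower than 1.75:1).
Fraction kept = (1.430)/(1.750) ≈ 81.71%, so 18.29% is lost.

18.3%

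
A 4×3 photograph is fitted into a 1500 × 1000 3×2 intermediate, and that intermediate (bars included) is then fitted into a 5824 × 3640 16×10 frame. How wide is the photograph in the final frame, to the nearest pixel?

4×3 in 1500×1000: fills the height, so the photograph is 1333.33 × 1000.00.
3×2 in 5824×3640: fills the height, so the intermediate becomes 5460.00 × 3640.00 — a scale of ×3.6400.
So the photograph's width is 1333.33 × 3.6400 ≈ 4853.33.

4853 px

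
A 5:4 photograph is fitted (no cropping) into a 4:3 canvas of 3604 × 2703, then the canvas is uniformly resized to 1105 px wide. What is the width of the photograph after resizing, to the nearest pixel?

In the 3604×2703 frame the photograph fills the height: width = 2703 × 5/4 ≈ 3378.75 px.
Scaling 3604 → 1105 is ×0.3066, so the width becomes 3378.75 × 0.3066 ≈ 1035.94 px.

1036 px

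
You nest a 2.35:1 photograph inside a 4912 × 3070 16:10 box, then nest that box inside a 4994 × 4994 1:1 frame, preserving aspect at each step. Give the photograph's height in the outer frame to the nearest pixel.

2125 px

2.35:1 in 4912×3070: fills the width, so the photograph is 4912.00 × 2090.21.
Second fit — the 16:10 canvas into 4994×4994 spans the width: 4994.00 × 3121.25 (×1.0167 from 4912×3070).
The photograph scales with it: height 2090.21 × 1.0167 ≈ 2125.11.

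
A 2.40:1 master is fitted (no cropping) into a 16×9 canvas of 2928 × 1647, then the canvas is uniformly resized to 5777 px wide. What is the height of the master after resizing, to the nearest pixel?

In the 2928×1647 frame the master fills the width: height = 2928 / 2.400 ≈ 1220.00 px.
Scaling 2928 → 5777 is ×1.9730, so the height becomes 1220.00 × 1.9730 ≈ 2407.08 px.

2407 px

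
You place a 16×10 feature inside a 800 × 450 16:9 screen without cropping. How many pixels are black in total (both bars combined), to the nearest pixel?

Since 1.600 < 1.778, the feature is height-limited.
The feature is 450 × 16/10 ≈ 720.0000 px wide.
Leftover width: 800 − 720.0000 = 80.0000 px.
Bar area = 80.0000 × 450 ≈ 36000 px.

36000 pixels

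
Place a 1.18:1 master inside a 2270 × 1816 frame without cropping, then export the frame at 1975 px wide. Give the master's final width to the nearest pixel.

1864 px

In the 2270×1816 frame the master fills the height: width = 1816 × 1.180 ≈ 2142.88 px.
Resizing to 1975 px wide multiplies everything by 0.8700: 2142.88 → 1864.40 px.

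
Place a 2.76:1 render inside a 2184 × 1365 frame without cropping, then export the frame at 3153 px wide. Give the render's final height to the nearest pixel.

Fitted into 2184×1365, the render spans the width; its height is 2184 / 2.760 ≈ 791.30 px.
Resizing to 3153 px wide multiplies everything by 1.4437: 791.30 → 1142.39 px.

1142 px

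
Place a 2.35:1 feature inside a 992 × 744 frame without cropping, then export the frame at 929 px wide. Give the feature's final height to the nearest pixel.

395 px

In the 992×744 frame the feature fills the width: height = 992 / 2.350 ≈ 422.13 px.
The frame scales by 929/992 = 0.9365; 422.13 × 0.9365 ≈ 395.32 px.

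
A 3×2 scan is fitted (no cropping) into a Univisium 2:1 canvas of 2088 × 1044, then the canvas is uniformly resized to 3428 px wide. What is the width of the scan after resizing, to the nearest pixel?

In the 2088×1044 frame the scan fills the height: width = 1044 × 3/2 ≈ 1566.00 px.
Scaling 2088 → 3428 is ×1.6418, so the width becomes 1566.00 × 1.6418 ≈ 2571.00 px.

2571 px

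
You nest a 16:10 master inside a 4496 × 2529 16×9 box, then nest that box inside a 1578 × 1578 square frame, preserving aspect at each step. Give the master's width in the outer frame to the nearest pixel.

1420 px

Inside the 4496×2529 canvas the master is height-limited at 4046.40 × 2529.00.
16×9 in 1578×1578: fills the width, so the intermediate becomes 1578.00 × 887.62 — a scale of ×0.3510.
The master scales with it: width 4046.40 × 0.3510 ≈ 1420.20.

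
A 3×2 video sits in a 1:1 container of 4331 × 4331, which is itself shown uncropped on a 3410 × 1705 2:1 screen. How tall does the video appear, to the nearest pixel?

Inside the 4331×4331 canvas the video is width-limited at 4331.00 × 2887.33.
Second fit — the 1:1 canvas into 3410×1705 spans the height: 1705.00 × 1705.00 (×0.3937 from 4331×4331).
So the video's height is 2887.33 × 0.3937 ≈ 1136.67.

1137 px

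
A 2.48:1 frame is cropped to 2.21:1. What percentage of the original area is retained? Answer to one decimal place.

89.1%

2.21:1 is narrower than 2.48:1, so the crop keeps the full height and trims the width.
(2.210)/(2.480) ≈ 0.891 of the area survives.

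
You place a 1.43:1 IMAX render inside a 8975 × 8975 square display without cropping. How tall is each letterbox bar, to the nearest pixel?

Since 1.430 > 1.000, the render is width-limited.
The render is 8975 / 1.430 ≈ 6276.22 px tall.
8975 − 6276.22 = 2698.78 px of bars (1349.39 each).

1349 px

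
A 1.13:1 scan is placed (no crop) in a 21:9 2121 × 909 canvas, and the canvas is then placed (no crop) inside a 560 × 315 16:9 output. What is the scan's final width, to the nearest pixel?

271 px

1.13:1 in 2121×909: fills the height, so the scan is 1027.17 × 909.00.
Second fit — the 21:9 canvas into 560×315 spans the width: 560.00 × 240.00 (×0.2640 from 2121×909).
So the scan's width is 1027.17 × 0.2640 ≈ 271.20.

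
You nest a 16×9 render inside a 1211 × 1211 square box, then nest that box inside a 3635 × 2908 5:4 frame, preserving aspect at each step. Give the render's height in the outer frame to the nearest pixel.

First fit — 16×9 into 1211×1211 spans the width: 1211.00 × 681.19.
The square canvas is height-limited in 3635×2908, giving 2908.00 × 2908.00; scale factor 2.4013.
Applying the same ×2.4013: 681.19 → 1635.75.

1636 px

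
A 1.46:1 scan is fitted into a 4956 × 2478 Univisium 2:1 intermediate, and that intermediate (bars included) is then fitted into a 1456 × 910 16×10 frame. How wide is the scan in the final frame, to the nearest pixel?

First fit — 1.46:1 into 4956×2478 spans the height: 3617.88 × 2478.00.
Second fit — the Univisium 2:1 canvas into 1456×910 spans the width: 1456.00 × 728.00 (×0.2938 from 4956×2478).
The scan scales with it: width 3617.88 × 0.2938 ≈ 1062.88.

1063 px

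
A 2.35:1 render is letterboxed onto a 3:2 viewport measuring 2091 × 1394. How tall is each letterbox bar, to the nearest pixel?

252 px

2.35:1 (2.350) > 3:2 (1.500), so the render fills the width.
The render is 2091 / 2.350 ≈ 889.79 px tall.
Leftover height: 1394 − 889.79 = 504.21 px → 252.11 each side.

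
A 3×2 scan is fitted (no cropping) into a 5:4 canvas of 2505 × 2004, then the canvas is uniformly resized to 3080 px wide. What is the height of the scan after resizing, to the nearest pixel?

At 2505×2004 the scan is width-limited, so height = 2505 × 2/3 ≈ 1670.00 px.
Resizing to 3080 px wide multiplies everything by 1.2295: 1670.00 → 2053.33 px.

2053 px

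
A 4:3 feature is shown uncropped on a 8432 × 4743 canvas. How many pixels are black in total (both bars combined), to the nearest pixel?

9998244 pixels

4:3 is narrower than 16:9, so it spans the full height.
That makes the image 6324.0000 px wide (4743 × 4/3).
8432 − 6324.0000 = 2108.0000 px of bars.
Bar area = 2108.0000 × 4743 ≈ 9998244 px.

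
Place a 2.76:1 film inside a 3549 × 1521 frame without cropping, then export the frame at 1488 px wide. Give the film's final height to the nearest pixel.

539 px

In the 3549×1521 frame the film fills the width: height = 3549 / 2.760 ≈ 1285.87 px.
Scaling 3549 → 1488 is ×0.4193, so the height becomes 1285.87 × 0.4193 ≈ 539.13 px.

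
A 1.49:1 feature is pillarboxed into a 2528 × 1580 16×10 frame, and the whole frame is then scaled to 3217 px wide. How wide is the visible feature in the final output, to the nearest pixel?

2996 px

At 2528×1580 the feature is height-limited, so width = 1580 × 1.490 ≈ 2354.20 px.
Resizing to 3217 px wide multiplies everything by 1.2725: 2354.20 → 2995.83 px.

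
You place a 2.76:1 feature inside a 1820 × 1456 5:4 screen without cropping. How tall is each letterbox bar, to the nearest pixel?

398 px

2.76:1 is wider than 5:4, so it spans the full width.
Content height = 1820 / 2.760 ≈ 659.42 px.
1456 − 659.42 = 796.58 px of bars (398.29 each).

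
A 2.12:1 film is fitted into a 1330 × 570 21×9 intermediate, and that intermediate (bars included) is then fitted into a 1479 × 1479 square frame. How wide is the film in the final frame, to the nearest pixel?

1344 px

First fit — 2.12:1 into 1330×570 spans the height: 1208.40 × 570.00.
Second fit — the 21×9 canvas into 1479×1479 spans the width: 1479.00 × 633.86 (×1.1120 from 1330×570).
Applying the same ×1.1120: 1208.40 → 1343.78.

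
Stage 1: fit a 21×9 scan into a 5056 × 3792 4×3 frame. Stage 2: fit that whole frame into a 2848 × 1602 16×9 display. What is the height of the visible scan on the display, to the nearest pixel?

915 px

21×9 in 5056×3792: fills the width, so the scan is 5056.00 × 2166.86.
4×3 in 2848×1602: fills the height, so the intermediate becomes 2136.00 × 1602.00 — a scale of ×0.4225.
The scan scales with it: height 2166.86 × 0.4225 ≈ 915.43.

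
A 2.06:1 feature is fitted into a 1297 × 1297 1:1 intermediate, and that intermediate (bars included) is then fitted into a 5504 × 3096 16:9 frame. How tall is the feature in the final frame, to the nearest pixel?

Inside the 1297×1297 canvas the feature is width-limited at 1297.00 × 629.61.
The 1:1 canvas is height-limited in 5504×3096, giving 3096.00 × 3096.00; scale factor 2.3870.
Applying the same ×2.3870: 629.61 → 1502.91.

1503 px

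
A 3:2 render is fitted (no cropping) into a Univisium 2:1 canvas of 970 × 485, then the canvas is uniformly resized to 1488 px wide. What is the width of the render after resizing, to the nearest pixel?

In the 970×485 frame the render fills the height: width = 485 × 3/2 ≈ 727.50 px.
Scaling 970 → 1488 is ×1.5340, so the width becomes 727.50 × 1.5340 ≈ 1116.00 px.

1116 px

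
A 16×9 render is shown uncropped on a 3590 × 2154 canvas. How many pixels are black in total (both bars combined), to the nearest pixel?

Since 1.778 > 1.667, the render is width-limited.
Content height = 3590 × 9/16 ≈ 2019.3750 px.
Leftover height: 2154 − 2019.3750 = 134.6250 px.
Bar area = 134.6250 × 3590 ≈ 483304 px.

483304 pixels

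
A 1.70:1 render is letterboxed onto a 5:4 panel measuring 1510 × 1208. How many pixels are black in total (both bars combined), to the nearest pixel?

Since 1.700 > 1.250, the render is width-limited.
The render is 1510 / 1.700 ≈ 888.2353 px tall.
1208 − 888.2353 = 319.7647 px of bars.
Bar area = 319.7647 × 1510 ≈ 482845 px.

482845 pixels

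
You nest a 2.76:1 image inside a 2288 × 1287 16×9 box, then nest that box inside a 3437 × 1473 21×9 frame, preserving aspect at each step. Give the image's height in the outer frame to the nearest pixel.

2.76:1 in 2288×1287: fills the width, so the image is 2288.00 × 828.99.
16×9 in 3437×1473: fills the height, so the intermediate becomes 2618.67 × 1473.00 — a scale of ×1.1445.
The image scales with it: height 828.99 × 1.1445 ≈ 948.79.

949 px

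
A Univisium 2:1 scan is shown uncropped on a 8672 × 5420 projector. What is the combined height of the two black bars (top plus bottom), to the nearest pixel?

Univisium 2:1 is wider than 16×10, so it spans the full width.
That makes the image 4336.00 px tall (8672 × 1/2).
5420 − 4336.00 = 1084.00 px of bars.

1084 px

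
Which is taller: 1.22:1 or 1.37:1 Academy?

1.22 and 1.37; 1.37 > 1.22. The smaller width-to-height ratio is the taller frame.

1.22:1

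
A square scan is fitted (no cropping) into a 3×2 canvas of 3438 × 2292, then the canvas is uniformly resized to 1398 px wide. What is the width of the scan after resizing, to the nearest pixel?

At 3438×2292 the scan is height-limited, so width = 2292 × 1/1 ≈ 2292.00 px.
Scaling 3438 → 1398 is ×0.4066, so the width becomes 2292.00 × 0.4066 ≈ 932.00 px.

932 px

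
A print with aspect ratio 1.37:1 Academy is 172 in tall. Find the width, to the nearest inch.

Width = 172 × 1.370 = 235.64.

236 in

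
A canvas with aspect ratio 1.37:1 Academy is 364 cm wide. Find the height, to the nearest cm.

266 cm

364 / 1.370 = 265.69.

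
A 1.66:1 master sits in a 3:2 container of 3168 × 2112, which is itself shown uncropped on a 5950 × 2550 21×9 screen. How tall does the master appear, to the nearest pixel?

2304 px

Inside the 3168×2112 canvas the master is width-limited at 3168.00 × 1908.43.
The 3:2 canvas is height-limited in 5950×2550, giving 3825.00 × 2550.00; scale factor 1.2074.
So the master's height is 1908.43 × 1.2074 ≈ 2304.22.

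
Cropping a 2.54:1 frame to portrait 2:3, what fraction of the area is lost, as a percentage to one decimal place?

73.8%

The height stays; only width is cut (since portrait 2:3 is narrower than 2.54:1).
Fraction kept = (0.667)/(2.540) ≈ 26.25%, so 73.75% is lost.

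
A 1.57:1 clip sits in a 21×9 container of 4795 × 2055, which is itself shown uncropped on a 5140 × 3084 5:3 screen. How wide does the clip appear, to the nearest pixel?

3458 px

1.57:1 in 4795×2055: fills the height, so the clip is 3226.35 × 2055.00.
21×9 in 5140×3084: fills the width, so the intermediate becomes 5140.00 × 2202.86 — a scale of ×1.0719.
The clip scales with it: width 3226.35 × 1.0719 ≈ 3458.49.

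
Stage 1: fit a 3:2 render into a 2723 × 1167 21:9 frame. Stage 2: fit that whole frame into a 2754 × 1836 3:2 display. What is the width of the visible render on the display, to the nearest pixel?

1770 px

3:2 in 2723×1167: fills the height, so the render is 1750.50 × 1167.00.
Second fit — the 21:9 canvas into 2754×1836 spans the width: 2754.00 × 1180.29 (×1.0114 from 2723×1167).
So the render's width is 1750.50 × 1.0114 ≈ 1770.43.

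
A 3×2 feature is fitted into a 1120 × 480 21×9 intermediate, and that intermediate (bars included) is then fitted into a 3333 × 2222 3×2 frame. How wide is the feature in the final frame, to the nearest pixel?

2143 px

Inside the 1120×480 canvas the feature is height-limited at 720.00 × 480.00.
The 21×9 canvas is width-limited in 3333×2222, giving 3333.00 × 1428.43; scale factor 2.9759.
Applying the same ×2.9759: 720.00 → 2142.64.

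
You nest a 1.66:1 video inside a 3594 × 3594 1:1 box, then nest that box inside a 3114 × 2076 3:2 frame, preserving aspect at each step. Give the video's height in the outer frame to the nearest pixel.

1.66:1 in 3594×3594: fills the width, so the video is 3594.00 × 2165.06.
Second fit — the 1:1 canvas into 3114×2076 spans the height: 2076.00 × 2076.00 (×0.5776 from 3594×3594).
The video scales with it: height 2165.06 × 0.5776 ≈ 1250.60.

1251 px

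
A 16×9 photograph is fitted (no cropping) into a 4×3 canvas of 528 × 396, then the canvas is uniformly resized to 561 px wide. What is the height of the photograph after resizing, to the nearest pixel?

Fitted into 528×396, the photograph spans the width; its height is 528 × 9/16 ≈ 297.00 px.
The frame scales by 561/528 = 1.0625; 297.00 × 1.0625 ≈ 315.56 px.

316 px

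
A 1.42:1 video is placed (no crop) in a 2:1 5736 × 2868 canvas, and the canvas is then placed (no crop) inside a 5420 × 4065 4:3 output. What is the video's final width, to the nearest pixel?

3848 px

1.42:1 in 5736×2868: fills the height, so the video is 4072.56 × 2868.00.
The 2:1 canvas is width-limited in 5420×4065, giving 5420.00 × 2710.00; scale factor 0.9449.
The video scales with it: width 4072.56 × 0.9449 ≈ 3848.20.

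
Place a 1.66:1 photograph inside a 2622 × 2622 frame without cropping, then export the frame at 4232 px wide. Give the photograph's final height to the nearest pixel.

2549 px

Fitted into 2622×2622, the photograph spans the width; its height is 2622 / 1.660 ≈ 1579.52 px.
Scaling 2622 → 4232 is ×1.6140, so the height becomes 1579.52 × 1.6140 ≈ 2549.40 px.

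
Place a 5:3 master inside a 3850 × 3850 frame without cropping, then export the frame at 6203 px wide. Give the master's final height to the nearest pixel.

In the 3850×3850 frame the master fills the width: height = 3850 × 3/5 ≈ 2310.00 px.
The frame scales by 6203/3850 = 1.6112; 2310.00 × 1.6112 ≈ 3721.80 px.

3722 px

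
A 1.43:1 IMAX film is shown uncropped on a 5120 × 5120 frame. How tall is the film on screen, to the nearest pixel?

3580 px

1.43:1 IMAX (1.430) > square (1.000), so the film fills the width.
The film is 5120 / 1.430 ≈ 3580.42 px tall.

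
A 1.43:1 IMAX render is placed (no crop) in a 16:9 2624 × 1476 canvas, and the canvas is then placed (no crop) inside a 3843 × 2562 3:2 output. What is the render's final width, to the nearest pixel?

First fit — 1.43:1 IMAX into 2624×1476 spans the height: 2110.68 × 1476.00.
The 16:9 canvas is width-limited in 3843×2562, giving 3843.00 × 2161.69; scale factor 1.4646.
So the render's width is 2110.68 × 1.4646 ≈ 3091.21.

3091 px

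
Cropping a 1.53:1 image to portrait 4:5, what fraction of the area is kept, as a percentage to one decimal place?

Going from 1.53:1 to portrait 4:5 means cutting width while keeping height.
Area ratio = (0.800)/(1.530) = 52.29% retained.

52.3%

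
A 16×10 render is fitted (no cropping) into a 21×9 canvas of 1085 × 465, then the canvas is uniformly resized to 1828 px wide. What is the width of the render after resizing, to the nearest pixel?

Fitted into 1085×465, the render spans the height; its width is 465 × 16/10 ≈ 744.00 px.
The frame scales by 1828/1085 = 1.6848; 744.00 × 1.6848 ≈ 1253.49 px.

1253 px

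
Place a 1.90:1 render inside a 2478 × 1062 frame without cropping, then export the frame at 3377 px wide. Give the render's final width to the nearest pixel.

In the 2478×1062 frame the render fills the height: width = 1062 × 1.900 ≈ 2017.80 px.
Scaling 2478 → 3377 is ×1.3628, so the width becomes 2017.80 × 1.3628 ≈ 2749.84 px.

2750 px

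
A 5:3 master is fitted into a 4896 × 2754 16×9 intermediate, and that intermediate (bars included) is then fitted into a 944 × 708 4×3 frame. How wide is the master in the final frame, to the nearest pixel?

885 px

Inside the 4896×2754 canvas the master is height-limited at 4590.00 × 2754.00.
16×9 in 944×708: fills the width, so the intermediate becomes 944.00 × 531.00 — a scale of ×0.1928.
So the master's width is 4590.00 × 0.1928 ≈ 885.00.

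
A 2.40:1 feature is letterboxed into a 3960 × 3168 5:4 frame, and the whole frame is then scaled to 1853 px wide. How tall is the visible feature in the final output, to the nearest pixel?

772 px

In the 3960×3168 frame the feature fills the width: height = 3960 / 2.400 ≈ 1650.00 px.
Resizing to 1853 px wide multiplies everything by 0.4679: 1650.00 → 772.08 px.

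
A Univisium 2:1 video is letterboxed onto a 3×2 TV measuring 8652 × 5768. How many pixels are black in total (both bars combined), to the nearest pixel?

Univisium 2:1 is wider than 3×2, so it spans the full width.
That makes the image 4326.0000 px tall (8652 × 1/2).
5768 − 4326.0000 = 1442.0000 px of bars.
Across the 8652-px span: 1442.0000 × 8652 ≈ 12476184 px.

12476184 pixels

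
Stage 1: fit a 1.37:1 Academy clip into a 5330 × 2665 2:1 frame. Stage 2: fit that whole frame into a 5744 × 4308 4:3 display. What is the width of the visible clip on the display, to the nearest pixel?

1.37:1 Academy in 5330×2665: fills the height, so the clip is 3651.05 × 2665.00.
2:1 in 5744×4308: fills the width, so the intermediate becomes 5744.00 × 2872.00 — a scale of ×1.0777.
So the clip's width is 3651.05 × 1.0777 ≈ 3934.64.

3935 px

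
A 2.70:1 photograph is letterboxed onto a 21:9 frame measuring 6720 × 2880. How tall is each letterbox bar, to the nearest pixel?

196 px

Since 2.700 > 2.333, the photograph is width-limited.
That makes the image 2488.89 px tall (6720 / 2.700).
Leftover height: 2880 − 2488.89 = 391.11 px → 195.56 each side.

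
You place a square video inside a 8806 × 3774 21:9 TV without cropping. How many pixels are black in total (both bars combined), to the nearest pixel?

square is narrower than 21:9, so it spans the full height.
The video is 3774 × 1/1 ≈ 3774.0000 px wide.
Black = 8806 − 3774.0000 = 5032.0000 px.
Bar area = 5032.0000 × 3774 ≈ 18990768 px.

18990768 pixels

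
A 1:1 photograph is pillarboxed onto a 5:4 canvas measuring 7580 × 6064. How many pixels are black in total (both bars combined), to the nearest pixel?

1:1 is narrower than 5:4, so it spans the full height.
The photograph is 6064 × 1/1 ≈ 6064.0000 px wide.
7580 − 6064.0000 = 1516.0000 px of bars.
That's 1516.0000 × 6064 ≈ 9193024 black pixels.

9193024 pixels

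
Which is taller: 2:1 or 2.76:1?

2:1

2 and 2.76; 2.76 > 2. The smaller width-to-height ratio is the taller frame.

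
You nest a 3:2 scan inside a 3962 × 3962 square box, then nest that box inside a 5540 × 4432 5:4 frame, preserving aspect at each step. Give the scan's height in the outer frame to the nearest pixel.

2955 px

First fit — 3:2 into 3962×3962 spans the width: 3962.00 × 2641.33.
square in 5540×4432: fills the height, so the intermediate becomes 4432.00 × 4432.00 — a scale of ×1.1186.
So the scan's height is 2641.33 × 1.1186 ≈ 2954.67.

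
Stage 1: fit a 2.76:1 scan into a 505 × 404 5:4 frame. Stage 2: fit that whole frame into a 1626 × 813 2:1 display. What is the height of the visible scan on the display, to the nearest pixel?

Inside the 505×404 canvas the scan is width-limited at 505.00 × 182.97.
5:4 in 1626×813: fills the height, so the intermediate becomes 1016.25 × 813.00 — a scale of ×2.0124.
The scan scales with it: height 182.97 × 2.0124 ≈ 368.21.

368 px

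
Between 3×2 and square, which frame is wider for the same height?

3×2 = 1.5 and square = 1; 1.5 > 1.

3×2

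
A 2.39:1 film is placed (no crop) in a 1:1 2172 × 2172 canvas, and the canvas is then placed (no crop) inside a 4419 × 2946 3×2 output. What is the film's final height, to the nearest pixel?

1233 px

2.39:1 in 2172×2172: fills the width, so the film is 2172.00 × 908.79.
The 1:1 canvas is height-limited in 4419×2946, giving 2946.00 × 2946.00; scale factor 1.3564.
Applying the same ×1.3564: 908.79 → 1232.64.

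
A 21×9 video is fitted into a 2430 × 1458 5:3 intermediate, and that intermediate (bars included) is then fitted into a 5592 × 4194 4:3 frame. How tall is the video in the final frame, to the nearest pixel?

2397 px

Inside the 2430×1458 canvas the video is width-limited at 2430.00 × 1041.43.
Second fit — the 5:3 canvas into 5592×4194 spans the width: 5592.00 × 3355.20 (×2.3012 from 2430×1458).
Applying the same ×2.3012: 1041.43 → 2396.57.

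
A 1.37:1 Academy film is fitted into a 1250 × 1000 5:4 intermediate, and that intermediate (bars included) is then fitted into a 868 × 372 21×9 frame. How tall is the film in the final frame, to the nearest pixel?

339 px

First fit — 1.37:1 Academy into 1250×1000 spans the width: 1250.00 × 912.41.
5:4 in 868×372: fills the height, so the intermediate becomes 465.00 × 372.00 — a scale of ×0.3720.
Applying the same ×0.3720: 912.41 → 339.42.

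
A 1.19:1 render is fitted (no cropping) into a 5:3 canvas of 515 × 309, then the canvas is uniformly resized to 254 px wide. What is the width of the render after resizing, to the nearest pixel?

181 px

Fitted into 515×309, the render spans the height; its width is 309 × 1.190 ≈ 367.71 px.
The frame scales by 254/515 = 0.4932; 367.71 × 0.4932 ≈ 181.36 px.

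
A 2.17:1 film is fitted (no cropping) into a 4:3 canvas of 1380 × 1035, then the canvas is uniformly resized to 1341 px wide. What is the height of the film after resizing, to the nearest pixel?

618 px

At 1380×1035 the film is width-limited, so height = 1380 / 2.170 ≈ 635.94 px.
The frame scales by 1341/1380 = 0.9717; 635.94 × 0.9717 ≈ 617.97 px.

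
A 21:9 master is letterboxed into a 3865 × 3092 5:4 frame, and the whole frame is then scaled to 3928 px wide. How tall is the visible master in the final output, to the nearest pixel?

1683 px

In the 3865×3092 frame the master fills the width: height = 3865 × 9/21 ≈ 1656.43 px.
Resizing to 3928 px wide multiplies everything by 1.0163: 1656.43 → 1683.43 px.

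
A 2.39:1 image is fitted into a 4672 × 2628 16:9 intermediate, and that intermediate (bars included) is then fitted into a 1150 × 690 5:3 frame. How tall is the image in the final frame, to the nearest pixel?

481 px

First fit — 2.39:1 into 4672×2628 spans the width: 4672.00 × 1954.81.
16:9 in 1150×690: fills the width, so the intermediate becomes 1150.00 × 646.88 — a scale of ×0.2461.
So the image's height is 1954.81 × 0.2461 ≈ 481.17.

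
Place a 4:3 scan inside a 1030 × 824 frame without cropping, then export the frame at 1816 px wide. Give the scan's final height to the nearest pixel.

1362 px

At 1030×824 the scan is width-limited, so height = 1030 × 3/4 ≈ 772.50 px.
Resizing to 1816 px wide multiplies everything by 1.7631: 772.50 → 1362.00 px.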